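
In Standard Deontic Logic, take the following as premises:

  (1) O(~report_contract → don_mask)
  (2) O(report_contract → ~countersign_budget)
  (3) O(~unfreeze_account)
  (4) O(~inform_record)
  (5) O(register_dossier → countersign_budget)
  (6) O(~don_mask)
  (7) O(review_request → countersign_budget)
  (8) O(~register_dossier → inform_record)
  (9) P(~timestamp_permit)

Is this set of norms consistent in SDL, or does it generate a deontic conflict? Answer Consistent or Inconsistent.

Premise 4 gives O(~inform_record).
The contrapositive of premise 8 (O(~register_dossier → inform_record)) is O(~inform_record → register_dossier), and O(~inform_record) is already established, so O(register_dossier).
Premise 5 is O(register_dossier → countersign_budget); since O(register_dossier), deontic closure gives O(countersign_budget).
The contrapositive of premise 2 (O(report_contract → ~countersign_budget)) is O(countersign_budget → ~report_contract), and O(countersign_budget) is already established, so O(~report_contract).
Premise 1 is O(~report_contract → don_mask); since O(~report_contract), deontic closure gives O(don_mask).
However, premise 6 gives O(~don_mask).
We now have both O(don_mask) and O(~don_mask) — don_mask is simultaneously obligatory and forbidden, violating the D-axiom.

Inconsistent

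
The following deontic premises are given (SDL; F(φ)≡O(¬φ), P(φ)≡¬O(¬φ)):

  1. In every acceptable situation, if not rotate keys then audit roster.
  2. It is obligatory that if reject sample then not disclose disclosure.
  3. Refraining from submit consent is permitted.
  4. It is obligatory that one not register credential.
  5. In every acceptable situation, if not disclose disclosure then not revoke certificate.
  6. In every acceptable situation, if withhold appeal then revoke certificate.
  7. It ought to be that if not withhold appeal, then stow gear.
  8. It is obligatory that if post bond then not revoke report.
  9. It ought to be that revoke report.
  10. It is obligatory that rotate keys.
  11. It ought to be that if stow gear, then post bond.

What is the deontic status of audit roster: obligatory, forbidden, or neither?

Neither

Premise 1 is O(¬rotate_keys → audit_roster), but O(¬rotate_keys) is not derivable from the premises, so it does not yield O(audit_roster).
No premise or chain of K-axiom applications forces O(audit_roster), and none forces O(¬audit_roster). So audit_roster is neither obligatory nor forbidden under these norms.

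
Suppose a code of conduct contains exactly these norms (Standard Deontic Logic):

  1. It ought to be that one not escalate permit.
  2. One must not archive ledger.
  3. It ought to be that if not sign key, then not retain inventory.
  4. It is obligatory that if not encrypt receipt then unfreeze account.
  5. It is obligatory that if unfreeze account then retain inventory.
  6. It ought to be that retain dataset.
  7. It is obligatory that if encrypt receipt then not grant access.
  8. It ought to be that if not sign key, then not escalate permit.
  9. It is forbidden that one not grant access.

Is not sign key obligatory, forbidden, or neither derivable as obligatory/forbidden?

Premise 9, F(¬grant_access), is equivalent to O(grant_access).
The contrapositive of premise 7 (O(encrypt_receipt → ¬grant_access)) is O(grant_access → ¬encrypt_receipt), and O(grant_access) is already established, so O(¬encrypt_receipt).
Premise 4 is O(¬encrypt_receipt → unfreeze_account); since O(¬encrypt_receipt), deontic closure gives O(unfreeze_account).
Premise 5 is O(unfreeze_account → retain_inventory); since O(unfreeze_account), deontic closure gives O(retain_inventory).
Premise 3, O(¬sign_key → ¬retain_inventory), contraposes to O(retain_inventory → sign_key); with O(retain_inventory) we get O(sign_key).
Premises 1, 2, 6, 8 do not contribute to this derivation.
Thus O(sign_key), which is F(¬sign_key): ¬sign_key is forbidden.

Forbidden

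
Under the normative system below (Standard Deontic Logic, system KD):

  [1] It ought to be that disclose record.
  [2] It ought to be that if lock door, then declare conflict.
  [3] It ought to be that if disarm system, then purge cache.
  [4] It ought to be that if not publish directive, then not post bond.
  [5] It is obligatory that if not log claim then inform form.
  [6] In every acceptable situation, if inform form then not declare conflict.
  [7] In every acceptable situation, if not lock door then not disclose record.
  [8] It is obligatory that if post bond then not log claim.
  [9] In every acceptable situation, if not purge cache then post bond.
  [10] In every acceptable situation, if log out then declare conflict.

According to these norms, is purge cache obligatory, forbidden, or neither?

Premise 1 states O(disclose_record) outright.
Premise 7, O(¬lock_door → ¬disclose_record), contraposes to O(disclose_record → lock_door); with O(disclose_record) we get O(lock_door).
From O(lock_door) and premise 2, O(lock_door → declare_conflict), we obtain O(declare_conflict).
Premise 6 is O(inform_form → ¬declare_conflict); contrapositively O(declare_conflict → ¬inform_form). Since O(declare_conflict) holds, K gives O(¬inform_form).
The contrapositive of premise 5 (O(¬log_claim → inform_form)) is O(¬inform_form → log_claim), and O(¬inform_form) is already established, so O(log_claim).
Premise 8, O(post_bond → ¬log_claim), contraposes to O(log_claim → ¬post_bond); with O(log_claim) we get O(¬post_bond).
Premise 9, O(¬purge_cache → post_bond), contraposes to O(¬post_bond → purge_cache); with O(¬post_bond) we get O(purge_cache).
Premises 3, 4, 10 do not contribute to this derivation.
Hence purge_cache is obligatory.

Obligatory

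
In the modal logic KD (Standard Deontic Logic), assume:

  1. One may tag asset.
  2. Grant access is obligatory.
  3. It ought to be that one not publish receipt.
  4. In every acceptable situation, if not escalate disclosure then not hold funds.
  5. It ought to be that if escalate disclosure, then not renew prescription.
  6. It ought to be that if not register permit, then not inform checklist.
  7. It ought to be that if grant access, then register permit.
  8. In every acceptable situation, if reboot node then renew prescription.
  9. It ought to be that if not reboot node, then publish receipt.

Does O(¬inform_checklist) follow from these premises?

Premise 6 is O(¬register_permit → ¬inform_checklist), but O(¬register_permit) is not derivable from the premises, so it does not yield O(¬inform_checklist).
No other premise forces O(¬inform_checklist). An ideal world satisfying every premise can still have ¬inform_checklist false, so O(¬inform_checklist) is not derivable.

No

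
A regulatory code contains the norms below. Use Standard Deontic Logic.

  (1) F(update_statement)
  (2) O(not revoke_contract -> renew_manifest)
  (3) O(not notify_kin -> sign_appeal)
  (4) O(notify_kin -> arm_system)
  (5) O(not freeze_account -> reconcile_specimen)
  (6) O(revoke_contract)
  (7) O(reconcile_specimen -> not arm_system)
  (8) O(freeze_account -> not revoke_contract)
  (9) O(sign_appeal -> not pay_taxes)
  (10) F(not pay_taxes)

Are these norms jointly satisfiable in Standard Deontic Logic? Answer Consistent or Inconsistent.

Premise 6 gives O(revoke_contract).
Premise 8, O(freeze_account -> not revoke_contract), contraposes to O(revoke_contract -> not freeze_account); with O(revoke_contract) we get O(not freeze_account).
From O(not freeze_account) and premise 5, O(not freeze_account -> reconcile_specimen), we obtain O(reconcile_specimen).
With premise 7, O(reconcile_specimen -> not arm_system), the K-axiom yields O(not arm_system).
Premise 4 is O(notify_kin -> arm_system); contrapositively O(not arm_system -> not notify_kin). Since O(not arm_system) holds, K gives O(not notify_kin).
From O(not notify_kin) and premise 3, O(not notify_kin -> sign_appeal), we obtain O(sign_appeal).
With premise 9, O(sign_appeal -> not pay_taxes), the K-axiom yields O(not pay_taxes).
But premise 10, F(not pay_taxes), means O(pay_taxes).
We now have both O(not pay_taxes) and O(pay_taxes) — pay_taxes is simultaneously obligatory and forbidden, violating the D-axiom.

Inconsistent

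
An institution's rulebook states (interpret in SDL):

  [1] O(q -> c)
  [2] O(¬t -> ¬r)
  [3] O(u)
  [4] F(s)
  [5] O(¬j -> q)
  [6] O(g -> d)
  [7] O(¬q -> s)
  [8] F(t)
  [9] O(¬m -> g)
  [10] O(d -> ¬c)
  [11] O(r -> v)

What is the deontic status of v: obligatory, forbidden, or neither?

Premise 11 is O(r -> v), but O(r) is not derivable from the premises, so it does not yield O(v).
No premise or chain of K-axiom applications forces O(v), and none forces O(¬v). So v is neither obligatory nor forbidden under these norms.

Neither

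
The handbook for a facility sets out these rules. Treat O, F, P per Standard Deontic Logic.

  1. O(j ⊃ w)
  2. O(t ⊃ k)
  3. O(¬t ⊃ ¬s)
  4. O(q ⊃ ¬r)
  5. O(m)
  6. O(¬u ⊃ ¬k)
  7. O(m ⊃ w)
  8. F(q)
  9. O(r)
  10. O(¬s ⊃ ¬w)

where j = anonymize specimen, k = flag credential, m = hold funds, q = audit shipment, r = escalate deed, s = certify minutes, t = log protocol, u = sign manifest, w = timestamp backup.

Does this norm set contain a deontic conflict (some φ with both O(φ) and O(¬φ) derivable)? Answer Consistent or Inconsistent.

Consistent

Premise 4 is O(q ⊃ ¬r), but O(q) is not derivable from the premises, so it does not yield O(¬r).
So O(¬r) is not derivable, and the apparent clash with O(r) does not arise.
A world satisfying every obligation exists (e.g. j=false, k=true, m=true, q=false, r=true, s=true, t=true, u=true, w=true); no atom is both obligatory and forbidden, so the set is consistent.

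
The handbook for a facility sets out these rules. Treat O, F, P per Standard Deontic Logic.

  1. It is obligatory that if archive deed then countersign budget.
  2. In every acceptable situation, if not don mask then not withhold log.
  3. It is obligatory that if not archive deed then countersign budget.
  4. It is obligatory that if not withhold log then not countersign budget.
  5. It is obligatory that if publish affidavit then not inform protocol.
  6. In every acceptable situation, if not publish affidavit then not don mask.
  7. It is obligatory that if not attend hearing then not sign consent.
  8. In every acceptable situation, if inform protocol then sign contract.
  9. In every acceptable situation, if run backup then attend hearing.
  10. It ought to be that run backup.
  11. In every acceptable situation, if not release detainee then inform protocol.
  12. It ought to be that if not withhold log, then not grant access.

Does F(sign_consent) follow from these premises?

Premise 7 is O(¬attend_hearing → ¬sign_consent), but O(¬attend_hearing) is not derivable from the premises, so it does not yield O(¬sign_consent).
No other premise forces O(¬sign_consent). An ideal world satisfying every premise can still have sign_consent true, so F(sign_consent) is not derivable.

No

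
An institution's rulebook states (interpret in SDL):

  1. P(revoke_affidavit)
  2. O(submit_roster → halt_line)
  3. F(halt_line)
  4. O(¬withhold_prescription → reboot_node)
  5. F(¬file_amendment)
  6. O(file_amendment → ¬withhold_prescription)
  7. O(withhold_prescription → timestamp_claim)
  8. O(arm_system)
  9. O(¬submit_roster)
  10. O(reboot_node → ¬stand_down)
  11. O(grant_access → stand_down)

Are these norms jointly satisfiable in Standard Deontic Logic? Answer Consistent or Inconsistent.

Premise 2 is O(submit_roster → halt_line), but O(submit_roster) is not derivable from the premises, so it does not yield O(halt_line).
So O(halt_line) is not derivable, and the apparent clash with O(¬halt_line) does not arise.
A world satisfying every obligation exists (e.g. arm_system=true, file_amendment=true, grant_access=false, halt_line=false, reboot_node=true, revoke_affidavit=false, stand_down=false, submit_roster=false, timestamp_claim=false, withhold_prescription=false); no atom is both obligatory and forbidden, so the set is consistent.

Consistent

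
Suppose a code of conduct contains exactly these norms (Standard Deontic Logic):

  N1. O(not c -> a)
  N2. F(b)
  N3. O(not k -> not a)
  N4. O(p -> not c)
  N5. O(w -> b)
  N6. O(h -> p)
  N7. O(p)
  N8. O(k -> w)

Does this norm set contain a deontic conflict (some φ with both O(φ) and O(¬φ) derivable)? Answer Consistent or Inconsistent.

Inconsistent

Premise 7 gives O(p).
From O(p) and premise 4, O(p -> not c), we obtain O(not c).
With premise 1, O(not c -> a), the K-axiom yields O(a).
The contrapositive of premise 3 (O(not k -> not a)) is O(a -> k), and O(a) is already established, so O(k).
From O(k) and premise 8, O(k -> w), we obtain O(w).
From O(w) and premise 5, O(w -> b), we obtain O(b).
But premise 2, F(b), means O(not b).
We now have both O(b) and O(not b) — b is simultaneously obligatory and forbidden, violating the D-axiom.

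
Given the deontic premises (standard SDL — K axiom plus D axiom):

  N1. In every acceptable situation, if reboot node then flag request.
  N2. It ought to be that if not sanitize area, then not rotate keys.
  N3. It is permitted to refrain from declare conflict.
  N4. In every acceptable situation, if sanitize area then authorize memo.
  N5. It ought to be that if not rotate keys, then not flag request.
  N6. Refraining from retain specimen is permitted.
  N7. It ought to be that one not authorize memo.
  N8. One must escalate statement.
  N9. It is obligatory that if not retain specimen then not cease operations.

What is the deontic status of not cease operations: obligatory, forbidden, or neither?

Premise 9 is O(¬retain_specimen → ¬cease_operations), but O(¬retain_specimen) is not derivable from the premises (the permission P(¬retain_specimen) asserts only ¬O(retain_specimen), not O(¬retain_specimen)), so it does not yield O(¬cease_operations).
No premise or chain of K-axiom applications forces O(¬cease_operations), and none forces O(cease_operations). So ¬cease_operations is neither obligatory nor forbidden under these norms.

Neither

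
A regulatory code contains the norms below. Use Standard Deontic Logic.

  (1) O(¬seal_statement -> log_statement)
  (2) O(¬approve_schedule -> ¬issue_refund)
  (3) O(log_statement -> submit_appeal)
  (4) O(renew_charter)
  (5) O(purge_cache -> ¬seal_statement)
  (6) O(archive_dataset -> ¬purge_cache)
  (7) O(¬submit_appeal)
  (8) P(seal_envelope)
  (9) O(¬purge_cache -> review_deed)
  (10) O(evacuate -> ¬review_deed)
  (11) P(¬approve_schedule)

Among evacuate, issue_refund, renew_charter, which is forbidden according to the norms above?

evacuate

Premise 7 states O(¬submit_appeal) outright.
The contrapositive of premise 3 (O(log_statement -> submit_appeal)) is O(¬submit_appeal -> ¬log_statement), and O(¬submit_appeal) is already established, so O(¬log_statement).
Premise 1, O(¬seal_statement -> log_statement), contraposes to O(¬log_statement -> seal_statement); with O(¬log_statement) we get O(seal_statement).
Premise 5, O(purge_cache -> ¬seal_statement), contraposes to O(seal_statement -> ¬purge_cache); with O(seal_statement) we get O(¬purge_cache).
Premise 9 is O(¬purge_cache -> review_deed); since O(¬purge_cache), deontic closure gives O(review_deed).
The contrapositive of premise 10 (O(evacuate -> ¬review_deed)) is O(review_deed -> ¬evacuate), and O(review_deed) is already established, so O(¬evacuate).
So O(¬evacuate) holds, i.e. evacuate is forbidden. None of the other listed options is forbidden under the premises.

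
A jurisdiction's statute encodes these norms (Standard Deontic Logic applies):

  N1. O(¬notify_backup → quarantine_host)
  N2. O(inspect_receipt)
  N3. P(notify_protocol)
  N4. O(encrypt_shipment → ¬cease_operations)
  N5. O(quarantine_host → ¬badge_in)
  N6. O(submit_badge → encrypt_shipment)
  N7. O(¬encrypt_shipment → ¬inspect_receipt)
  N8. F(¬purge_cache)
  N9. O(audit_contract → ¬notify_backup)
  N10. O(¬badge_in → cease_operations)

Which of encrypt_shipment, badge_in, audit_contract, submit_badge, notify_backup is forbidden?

audit_contract

Premise 2 gives O(inspect_receipt).
Premise 7, O(¬encrypt_shipment → ¬inspect_receipt), contraposes to O(inspect_receipt → encrypt_shipment); with O(inspect_receipt) we get O(encrypt_shipment).
Premise 4 is O(encrypt_shipment → ¬cease_operations); since O(encrypt_shipment), deontic closure gives O(¬cease_operations).
The contrapositive of premise 10 (O(¬badge_in → cease_operations)) is O(¬cease_operations → badge_in), and O(¬cease_operations) is already established, so O(badge_in).
Premise 5 is O(quarantine_host → ¬badge_in); contrapositively O(badge_in → ¬quarantine_host). Since O(badge_in) holds, K gives O(¬quarantine_host).
The contrapositive of premise 1 (O(¬notify_backup → quarantine_host)) is O(¬quarantine_host → notify_backup), and O(¬quarantine_host) is already established, so O(notify_backup).
Premise 9 is O(audit_contract → ¬notify_backup); contrapositively O(notify_backup → ¬audit_contract). Since O(notify_backup) holds, K gives O(¬audit_contract).
So O(¬audit_contract) holds, i.e. audit_contract is forbidden. None of the other listed options is forbidden under the premises.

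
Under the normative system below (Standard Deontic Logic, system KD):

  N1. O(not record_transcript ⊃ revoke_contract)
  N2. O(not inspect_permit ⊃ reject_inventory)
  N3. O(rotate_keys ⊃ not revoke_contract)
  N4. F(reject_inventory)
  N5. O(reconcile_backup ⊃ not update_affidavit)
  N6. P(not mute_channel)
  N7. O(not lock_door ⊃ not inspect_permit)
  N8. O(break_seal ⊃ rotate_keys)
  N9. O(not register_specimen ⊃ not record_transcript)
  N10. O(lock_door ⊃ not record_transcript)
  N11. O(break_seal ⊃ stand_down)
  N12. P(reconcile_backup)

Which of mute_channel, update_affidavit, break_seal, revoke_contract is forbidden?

break_seal

F(reject_inventory) at premise 4 means O(not reject_inventory).
Premise 2 is O(not inspect_permit ⊃ reject_inventory); contrapositively O(not reject_inventory ⊃ inspect_permit). Since O(not reject_inventory) holds, K gives O(inspect_permit).
Premise 7, O(not lock_door ⊃ not inspect_permit), contraposes to O(inspect_permit ⊃ lock_door); with O(inspect_permit) we get O(lock_door).
From O(lock_door) and premise 10, O(lock_door ⊃ not record_transcript), we obtain O(not record_transcript).
Applying K to premise 1 (O(not record_transcript ⊃ revoke_contract)) and O(not record_transcript) yields O(revoke_contract).
Premise 3, O(rotate_keys ⊃ not revoke_contract), contraposes to O(revoke_contract ⊃ not rotate_keys); with O(revoke_contract) we get O(not rotate_keys).
Premise 8 is O(break_seal ⊃ rotate_keys); contrapositively O(not rotate_keys ⊃ not break_seal). Since O(not rotate_keys) holds, K gives O(not break_seal).
So O(not break_seal) holds, i.e. break_seal is forbidden. None of the other listed options is forbidden under the premises.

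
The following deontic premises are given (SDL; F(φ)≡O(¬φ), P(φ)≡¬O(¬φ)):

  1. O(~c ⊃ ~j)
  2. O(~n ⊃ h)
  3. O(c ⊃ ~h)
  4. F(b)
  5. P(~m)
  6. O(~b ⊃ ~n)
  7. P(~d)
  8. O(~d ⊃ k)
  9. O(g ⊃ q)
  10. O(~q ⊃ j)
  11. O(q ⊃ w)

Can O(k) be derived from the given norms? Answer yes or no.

No

Premise 8 is O(~d ⊃ k), but O(~d) is not derivable from the premises (the permission P(~d) asserts only ~O(d), not O(~d)), so it does not yield O(k).
No other premise forces O(k). An ideal world satisfying every premise can still have k false, so O(k) is not derivable.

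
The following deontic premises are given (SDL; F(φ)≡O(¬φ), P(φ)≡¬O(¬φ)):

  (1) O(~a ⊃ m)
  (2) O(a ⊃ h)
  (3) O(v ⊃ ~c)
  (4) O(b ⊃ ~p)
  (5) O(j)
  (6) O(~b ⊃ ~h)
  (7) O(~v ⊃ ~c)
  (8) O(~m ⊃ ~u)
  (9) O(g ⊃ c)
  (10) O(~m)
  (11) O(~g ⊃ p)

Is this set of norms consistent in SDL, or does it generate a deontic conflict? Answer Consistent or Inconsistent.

Inconsistent

Premises 7 and 3 are O(~v ⊃ ~c) and O(v ⊃ ~c); every ideal world satisfies ~v or v, so in either case ~c holds — hence O(~c).
The contrapositive of premise 9 (O(g ⊃ c)) is O(~c ⊃ ~g), and O(~c) is already established, so O(~g).
Premise 11 is O(~g ⊃ p); since O(~g), deontic closure gives O(p).
Premise 4, O(b ⊃ ~p), contraposes to O(p ⊃ ~b); with O(p) we get O(~b).
From O(~b) and premise 6, O(~b ⊃ ~h), we obtain O(~h).
Premise 2, O(a ⊃ h), contraposes to O(~h ⊃ ~a); with O(~h) we get O(~a).
Applying K to premise 1 (O(~a ⊃ m)) and O(~a) yields O(m).
But premise 10 directly asserts O(~m).
We now have both O(m) and O(~m) — m is simultaneously obligatory and forbidden, violating the D-axiom.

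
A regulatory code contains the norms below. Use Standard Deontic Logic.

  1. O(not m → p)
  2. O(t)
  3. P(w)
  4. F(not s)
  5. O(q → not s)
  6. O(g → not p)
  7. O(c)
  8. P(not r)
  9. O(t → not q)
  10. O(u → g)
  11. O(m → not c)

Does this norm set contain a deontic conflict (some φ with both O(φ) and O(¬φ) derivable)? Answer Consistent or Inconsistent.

Premise 5 is O(q → not s), but O(q) is not derivable from the premises, so it does not yield O(not s).
So O(not s) is not derivable, and the apparent clash with O(s) does not arise.
A world satisfying every obligation exists (e.g. c=true, g=false, m=false, p=true, q=false, r=false, s=true, t=true, u=false, w=false); no atom is both obligatory and forbidden, so the set is consistent.

Consistent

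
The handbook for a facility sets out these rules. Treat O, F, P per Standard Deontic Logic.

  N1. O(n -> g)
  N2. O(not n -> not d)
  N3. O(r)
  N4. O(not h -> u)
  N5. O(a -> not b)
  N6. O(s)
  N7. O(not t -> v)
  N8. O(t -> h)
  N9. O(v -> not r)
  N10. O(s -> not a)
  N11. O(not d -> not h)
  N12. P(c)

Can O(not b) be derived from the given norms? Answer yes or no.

Premise 5 is O(a -> not b), but O(a) is not derivable from the premises, so it does not yield O(not b).
No other premise forces O(not b). An ideal world satisfying every premise can still have not b false, so O(not b) is not derivable.

No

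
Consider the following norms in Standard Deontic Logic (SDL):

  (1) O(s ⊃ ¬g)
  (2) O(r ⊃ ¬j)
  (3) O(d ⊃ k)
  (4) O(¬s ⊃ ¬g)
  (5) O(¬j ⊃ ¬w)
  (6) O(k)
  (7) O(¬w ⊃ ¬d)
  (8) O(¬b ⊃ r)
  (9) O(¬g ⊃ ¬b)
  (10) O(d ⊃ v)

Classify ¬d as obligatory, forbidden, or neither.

Obligatory

By case analysis on ¬s: premise 4 gives O(¬s ⊃ ¬g) and premise 1 gives O(s ⊃ ¬g), so O(¬g) either way.
With premise 9, O(¬g ⊃ ¬b), the K-axiom yields O(¬b).
Applying K to premise 8 (O(¬b ⊃ r)) and O(¬b) yields O(r).
Applying K to premise 2 (O(r ⊃ ¬j)) and O(r) yields O(¬j).
Premise 5 is O(¬j ⊃ ¬w); since O(¬j), deontic closure gives O(¬w).
Applying K to premise 7 (O(¬w ⊃ ¬d)) and O(¬w) yields O(¬d).
Premises 3, 6, 10 do not contribute to this derivation.
Hence ¬d is obligatory.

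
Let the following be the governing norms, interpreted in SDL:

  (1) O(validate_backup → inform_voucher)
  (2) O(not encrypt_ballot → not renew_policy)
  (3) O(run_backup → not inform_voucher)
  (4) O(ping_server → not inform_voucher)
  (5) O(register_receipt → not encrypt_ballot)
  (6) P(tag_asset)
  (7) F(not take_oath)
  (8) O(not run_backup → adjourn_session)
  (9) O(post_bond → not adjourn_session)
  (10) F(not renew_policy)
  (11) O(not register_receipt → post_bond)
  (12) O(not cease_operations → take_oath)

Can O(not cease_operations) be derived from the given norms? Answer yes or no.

No

Premise 12 is O(not cease_operations → take_oath); even if O(take_oath) held, inferring O(not cease_operations) would be affirming the consequent — invalid.
No other premise forces O(not cease_operations). An ideal world satisfying every premise can still have not cease_operations false, so O(not cease_operations) is not derivable.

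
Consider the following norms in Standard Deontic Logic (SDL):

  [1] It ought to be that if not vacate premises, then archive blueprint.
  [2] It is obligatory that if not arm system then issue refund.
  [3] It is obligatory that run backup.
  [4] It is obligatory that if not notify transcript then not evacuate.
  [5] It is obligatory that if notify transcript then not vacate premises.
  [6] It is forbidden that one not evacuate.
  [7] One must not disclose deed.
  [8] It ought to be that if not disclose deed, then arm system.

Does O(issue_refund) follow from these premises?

No

Premise 2 is O(¬arm_system → issue_refund), but O(¬arm_system) is not derivable from the premises, so it does not yield O(issue_refund).
No other premise forces O(issue_refund). An ideal world satisfying every premise can still have issue_refund false, so O(issue_refund) is not derivable.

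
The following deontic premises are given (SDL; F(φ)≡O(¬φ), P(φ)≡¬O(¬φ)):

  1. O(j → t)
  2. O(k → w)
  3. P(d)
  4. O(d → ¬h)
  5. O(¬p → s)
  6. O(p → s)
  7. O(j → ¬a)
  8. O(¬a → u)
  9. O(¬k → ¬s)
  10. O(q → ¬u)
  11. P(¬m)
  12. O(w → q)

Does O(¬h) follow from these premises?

Premise 4 is O(d → ¬h), but O(d) is not derivable from the premises (the permission P(d) asserts only ¬O(¬d), not O(d)), so it does not yield O(¬h).
No other premise forces O(¬h). An ideal world satisfying every premise can still have ¬h false, so O(¬h) is not derivable.

No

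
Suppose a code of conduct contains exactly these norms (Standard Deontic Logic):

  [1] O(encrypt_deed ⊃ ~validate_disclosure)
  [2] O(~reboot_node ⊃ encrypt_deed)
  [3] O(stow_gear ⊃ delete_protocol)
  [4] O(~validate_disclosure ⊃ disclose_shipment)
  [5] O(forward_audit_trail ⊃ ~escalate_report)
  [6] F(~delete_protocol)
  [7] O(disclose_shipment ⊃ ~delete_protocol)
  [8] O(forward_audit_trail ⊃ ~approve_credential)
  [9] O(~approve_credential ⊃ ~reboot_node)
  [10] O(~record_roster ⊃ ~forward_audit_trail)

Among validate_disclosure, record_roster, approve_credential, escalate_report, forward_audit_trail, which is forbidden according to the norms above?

forward_audit_trail

Premise 6, F(~delete_protocol), is equivalent to O(delete_protocol).
Premise 7, O(disclose_shipment ⊃ ~delete_protocol), contraposes to O(delete_protocol ⊃ ~disclose_shipment); with O(delete_protocol) we get O(~disclose_shipment).
Premise 4, O(~validate_disclosure ⊃ disclose_shipment), contraposes to O(~disclose_shipment ⊃ validate_disclosure); with O(~disclose_shipment) we get O(validate_disclosure).
The contrapositive of premise 1 (O(encrypt_deed ⊃ ~validate_disclosure)) is O(validate_disclosure ⊃ ~encrypt_deed), and O(validate_disclosure) is already established, so O(~encrypt_deed).
Premise 2 is O(~reboot_node ⊃ encrypt_deed); contrapositively O(~encrypt_deed ⊃ reboot_node). Since O(~encrypt_deed) holds, K gives O(reboot_node).
The contrapositive of premise 9 (O(~approve_credential ⊃ ~reboot_node)) is O(reboot_node ⊃ approve_credential), and O(reboot_node) is already established, so O(approve_credential).
The contrapositive of premise 8 (O(forward_audit_trail ⊃ ~approve_credential)) is O(approve_credential ⊃ ~forward_audit_trail), and O(approve_credential) is already established, so O(~forward_audit_trail).
So O(~forward_audit_trail) holds, i.e. forward_audit_trail is forbidden. None of the other listed options is forbidden under the premises.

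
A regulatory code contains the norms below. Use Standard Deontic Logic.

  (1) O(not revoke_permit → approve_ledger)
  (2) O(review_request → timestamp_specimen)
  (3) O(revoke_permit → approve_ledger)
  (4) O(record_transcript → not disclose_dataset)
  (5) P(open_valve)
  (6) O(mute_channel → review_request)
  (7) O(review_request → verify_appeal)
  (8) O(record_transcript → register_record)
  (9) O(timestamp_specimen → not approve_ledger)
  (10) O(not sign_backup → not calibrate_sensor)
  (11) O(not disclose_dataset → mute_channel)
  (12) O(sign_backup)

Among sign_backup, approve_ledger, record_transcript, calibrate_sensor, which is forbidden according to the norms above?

By case analysis on revoke_permit: premise 3 gives O(revoke_permit → approve_ledger) and premise 1 gives O(not revoke_permit → approve_ledger), so O(approve_ledger) either way.
Premise 9 is O(timestamp_specimen → not approve_ledger); contrapositively O(approve_ledger → not timestamp_specimen). Since O(approve_ledger) holds, K gives O(not timestamp_specimen).
The contrapositive of premise 2 (O(review_request → timestamp_specimen)) is O(not timestamp_specimen → not review_request), and O(not timestamp_specimen) is already established, so O(not review_request).
Premise 6, O(mute_channel → review_request), contraposes to O(not review_request → not mute_channel); with O(not review_request) we get O(not mute_channel).
The contrapositive of premise 11 (O(not disclose_dataset → mute_channel)) is O(not mute_channel → disclose_dataset), and O(not mute_channel) is already established, so O(disclose_dataset).
Premise 4 is O(record_transcript → not disclose_dataset); contrapositively O(disclose_dataset → not record_transcript). Since O(disclose_dataset) holds, K gives O(not record_transcript).
So O(not record_transcript) holds, i.e. record_transcript is forbidden. None of the other listed options is forbidden under the premises.

record_transcript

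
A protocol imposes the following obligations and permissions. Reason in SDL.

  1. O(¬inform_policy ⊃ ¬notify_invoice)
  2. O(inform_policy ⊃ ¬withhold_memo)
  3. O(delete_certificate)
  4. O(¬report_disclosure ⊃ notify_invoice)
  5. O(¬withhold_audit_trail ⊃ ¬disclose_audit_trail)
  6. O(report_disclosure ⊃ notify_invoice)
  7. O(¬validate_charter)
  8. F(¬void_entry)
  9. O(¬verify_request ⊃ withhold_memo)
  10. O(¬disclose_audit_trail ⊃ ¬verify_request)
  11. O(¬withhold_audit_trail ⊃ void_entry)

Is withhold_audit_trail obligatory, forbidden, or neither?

Obligatory

By case analysis on ¬report_disclosure: premise 4 gives O(¬report_disclosure ⊃ notify_invoice) and premise 6 gives O(report_disclosure ⊃ notify_invoice), so O(notify_invoice) either way.
Premise 1 is O(¬inform_policy ⊃ ¬notify_invoice); contrapositively O(notify_invoice ⊃ inform_policy). Since O(notify_invoice) holds, K gives O(inform_policy).
Premise 2 is O(inform_policy ⊃ ¬withhold_memo); since O(inform_policy), deontic closure gives O(¬withhold_memo).
The contrapositive of premise 9 (O(¬verify_request ⊃ withhold_memo)) is O(¬withhold_memo ⊃ verify_request), and O(¬withhold_memo) is already established, so O(verify_request).
Premise 10, O(¬disclose_audit_trail ⊃ ¬verify_request), contraposes to O(verify_request ⊃ disclose_audit_trail); with O(verify_request) we get O(disclose_audit_trail).
The contrapositive of premise 5 (O(¬withhold_audit_trail ⊃ ¬disclose_audit_trail)) is O(disclose_audit_trail ⊃ withhold_audit_trail), and O(disclose_audit_trail) is already established, so O(withhold_audit_trail).
Premises 3, 7, 8, 11 do not contribute to this derivation.
Hence withhold_audit_trail is obligatory.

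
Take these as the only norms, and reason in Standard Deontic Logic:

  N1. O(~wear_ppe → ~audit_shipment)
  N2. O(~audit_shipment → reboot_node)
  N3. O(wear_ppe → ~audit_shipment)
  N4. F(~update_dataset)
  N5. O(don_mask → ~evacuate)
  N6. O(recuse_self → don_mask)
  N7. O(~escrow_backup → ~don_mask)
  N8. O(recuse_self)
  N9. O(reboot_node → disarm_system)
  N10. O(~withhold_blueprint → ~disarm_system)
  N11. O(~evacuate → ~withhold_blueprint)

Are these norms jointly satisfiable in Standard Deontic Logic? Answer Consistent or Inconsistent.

By case analysis on wear_ppe: premise 3 gives O(wear_ppe → ~audit_shipment) and premise 1 gives O(~wear_ppe → ~audit_shipment), so O(~audit_shipment) either way.
From O(~audit_shipment) and premise 2, O(~audit_shipment → reboot_node), we obtain O(reboot_node).
Premise 9 is O(reboot_node → disarm_system); since O(reboot_node), deontic closure gives O(disarm_system).
Premise 10, O(~withhold_blueprint → ~disarm_system), contraposes to O(disarm_system → withhold_blueprint); with O(disarm_system) we get O(withhold_blueprint).
Premise 11, O(~evacuate → ~withhold_blueprint), contraposes to O(withhold_blueprint → evacuate); with O(withhold_blueprint) we get O(evacuate).
The contrapositive of premise 5 (O(don_mask → ~evacuate)) is O(evacuate → ~don_mask), and O(evacuate) is already established, so O(~don_mask).
The contrapositive of premise 6 (O(recuse_self → don_mask)) is O(~don_mask → ~recuse_self), and O(~don_mask) is already established, so O(~recuse_self).
Yet premise 8 states O(recuse_self).
We now have both O(~recuse_self) and O(recuse_self) — recuse_self is simultaneously obligatory and forbidden, violating the D-axiom.

Inconsistent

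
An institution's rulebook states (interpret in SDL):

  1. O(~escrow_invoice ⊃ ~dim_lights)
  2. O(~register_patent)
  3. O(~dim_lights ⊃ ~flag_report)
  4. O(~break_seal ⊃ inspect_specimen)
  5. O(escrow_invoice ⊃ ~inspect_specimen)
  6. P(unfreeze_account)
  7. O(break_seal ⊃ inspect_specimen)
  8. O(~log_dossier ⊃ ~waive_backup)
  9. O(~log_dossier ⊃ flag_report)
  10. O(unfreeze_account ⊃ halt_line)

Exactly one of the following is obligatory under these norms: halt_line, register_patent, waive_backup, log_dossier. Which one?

By case analysis on break_seal: premise 7 gives O(break_seal ⊃ inspect_specimen) and premise 4 gives O(~break_seal ⊃ inspect_specimen), so O(inspect_specimen) either way.
The contrapositive of premise 5 (O(escrow_invoice ⊃ ~inspect_specimen)) is O(inspect_specimen ⊃ ~escrow_invoice), and O(inspect_specimen) is already established, so O(~escrow_invoice).
Premise 1 is O(~escrow_invoice ⊃ ~dim_lights); since O(~escrow_invoice), deontic closure gives O(~dim_lights).
From O(~dim_lights) and premise 3, O(~dim_lights ⊃ ~flag_report), we obtain O(~flag_report).
Premise 9 is O(~log_dossier ⊃ flag_report); contrapositively O(~flag_report ⊃ log_dossier). Since O(~flag_report) holds, K gives O(log_dossier).
So O(log_dossier) holds — log_dossier is obligatory. None of the other listed options is made obligatory by any chain of premises.

log_dossier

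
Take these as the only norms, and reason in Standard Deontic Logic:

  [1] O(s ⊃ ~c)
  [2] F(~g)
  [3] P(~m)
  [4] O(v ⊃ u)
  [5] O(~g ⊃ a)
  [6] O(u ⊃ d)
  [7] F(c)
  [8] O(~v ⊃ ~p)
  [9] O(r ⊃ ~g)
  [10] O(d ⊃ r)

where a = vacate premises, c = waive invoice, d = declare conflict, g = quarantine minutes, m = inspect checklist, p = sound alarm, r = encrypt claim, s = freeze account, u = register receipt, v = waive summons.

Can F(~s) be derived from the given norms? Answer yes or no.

No

Premise 1 is O(s ⊃ ~c); even if O(~c) held, inferring O(s) would be affirming the consequent — invalid.
No other premise forces O(s). An ideal world satisfying every premise can still have ~s true, so F(~s) is not derivable.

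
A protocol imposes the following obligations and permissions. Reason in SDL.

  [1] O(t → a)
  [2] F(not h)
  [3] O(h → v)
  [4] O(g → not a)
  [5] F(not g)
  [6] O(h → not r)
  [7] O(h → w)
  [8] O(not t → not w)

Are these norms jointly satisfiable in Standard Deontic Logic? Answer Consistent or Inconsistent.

Inconsistent

Premise 5, F(not g), is equivalent to O(g).
From O(g) and premise 4, O(g → not a), we obtain O(not a).
The contrapositive of premise 1 (O(t → a)) is O(not a → not t), and O(not a) is already established, so O(not t).
From O(not t) and premise 8, O(not t → not w), we obtain O(not w).
Premise 7 is O(h → w); contrapositively O(not w → not h). Since O(not w) holds, K gives O(not h).
But premise 2, F(not h), means O(h).
We now have both O(not h) and O(h) — h is simultaneously obligatory and forbidden, violating the D-axiom.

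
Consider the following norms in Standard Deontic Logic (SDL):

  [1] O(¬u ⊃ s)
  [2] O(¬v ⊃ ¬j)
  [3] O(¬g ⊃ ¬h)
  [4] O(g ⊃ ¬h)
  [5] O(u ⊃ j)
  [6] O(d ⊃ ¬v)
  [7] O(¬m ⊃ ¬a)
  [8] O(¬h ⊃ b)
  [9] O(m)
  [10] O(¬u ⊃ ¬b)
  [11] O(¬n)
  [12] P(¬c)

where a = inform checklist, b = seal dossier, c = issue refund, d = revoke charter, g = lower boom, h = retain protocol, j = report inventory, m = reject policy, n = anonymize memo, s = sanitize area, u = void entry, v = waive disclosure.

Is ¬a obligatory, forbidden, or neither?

Premise 7 is O(¬m ⊃ ¬a), but O(¬m) is not derivable from the premises, so it does not yield O(¬a).
No premise or chain of K-axiom applications forces O(¬a), and none forces O(a). So ¬a is neither obligatory nor forbidden under these norms.

Neither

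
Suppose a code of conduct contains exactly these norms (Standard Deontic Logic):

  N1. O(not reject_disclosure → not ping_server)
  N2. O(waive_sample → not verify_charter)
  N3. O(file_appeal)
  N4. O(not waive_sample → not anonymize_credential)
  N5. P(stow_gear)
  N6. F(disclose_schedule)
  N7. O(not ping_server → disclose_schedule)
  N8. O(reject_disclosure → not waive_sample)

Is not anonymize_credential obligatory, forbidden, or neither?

F(disclose_schedule) at premise 6 means O(not disclose_schedule).
Premise 7 is O(not ping_server → disclose_schedule); contrapositively O(not disclose_schedule → ping_server). Since O(not disclose_schedule) holds, K gives O(ping_server).
Premise 1, O(not reject_disclosure → not ping_server), contraposes to O(ping_server → reject_disclosure); with O(ping_server) we get O(reject_disclosure).
With premise 8, O(reject_disclosure → not waive_sample), the K-axiom yields O(not waive_sample).
Applying K to premise 4 (O(not waive_sample → not anonymize_credential)) and O(not waive_sample) yields O(not anonymize_credential).
Premises 2, 3, 5 do not contribute to this derivation.
Hence not anonymize_credential is obligatory.

Obligatory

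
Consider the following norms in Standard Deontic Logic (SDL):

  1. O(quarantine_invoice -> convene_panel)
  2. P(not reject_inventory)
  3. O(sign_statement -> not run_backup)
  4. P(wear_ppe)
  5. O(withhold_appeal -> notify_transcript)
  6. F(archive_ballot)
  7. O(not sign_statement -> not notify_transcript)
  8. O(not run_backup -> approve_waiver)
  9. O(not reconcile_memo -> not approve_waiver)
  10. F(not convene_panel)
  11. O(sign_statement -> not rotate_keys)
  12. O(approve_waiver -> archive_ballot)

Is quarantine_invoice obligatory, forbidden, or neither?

Neither

Premise 1 is O(quarantine_invoice -> convene_panel); even if O(convene_panel) held, inferring O(quarantine_invoice) would be affirming the consequent — invalid.
No premise or chain of K-axiom applications forces O(quarantine_invoice), and none forces O(not quarantine_invoice). So quarantine_invoice is neither obligatory nor forbidden under these norms.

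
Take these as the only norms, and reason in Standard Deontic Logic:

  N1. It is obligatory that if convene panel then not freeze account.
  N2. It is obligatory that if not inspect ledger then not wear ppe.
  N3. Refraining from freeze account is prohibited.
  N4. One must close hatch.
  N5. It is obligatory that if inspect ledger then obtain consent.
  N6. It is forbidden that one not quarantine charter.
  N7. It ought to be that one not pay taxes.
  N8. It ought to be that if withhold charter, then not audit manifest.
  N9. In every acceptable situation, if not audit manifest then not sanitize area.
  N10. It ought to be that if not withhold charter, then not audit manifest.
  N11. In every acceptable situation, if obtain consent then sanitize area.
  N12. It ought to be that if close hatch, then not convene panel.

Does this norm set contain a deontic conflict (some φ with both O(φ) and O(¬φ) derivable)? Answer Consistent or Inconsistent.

Consistent

Premise 1 is O(convene_panel → ¬freeze_account), but O(convene_panel) is not derivable from the premises, so it does not yield O(¬freeze_account).
So O(¬freeze_account) is not derivable, and the apparent clash with O(freeze_account) does not arise.
A world satisfying every obligation exists (e.g. audit_manifest=false, close_hatch=true, convene_panel=false, freeze_account=true, inspect_ledger=false, obtain_consent=false, pay_taxes=false, quarantine_charter=true, sanitize_area=false, wear_ppe=false, withhold_charter=false); no atom is both obligatory and forbidden, so the set is consistent.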